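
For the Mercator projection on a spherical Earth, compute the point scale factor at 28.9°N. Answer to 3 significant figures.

The Mercator projection is conformal; its linear scale factor is the same in every direction and equals sec φ = 1/cos φ.
k = 1/cos 28.9° = 1/0.8755 = 1.142.

1.14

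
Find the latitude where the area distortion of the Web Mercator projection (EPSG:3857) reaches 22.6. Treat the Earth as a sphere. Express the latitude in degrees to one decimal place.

Mercator areal scale is sec²φ.
sec²φ = 22.6  ⇒  cos²φ = 0.04425  ⇒  cos φ = 0.2104.
φ = arccos(0.2104) ≈ 77.9°.

77.9°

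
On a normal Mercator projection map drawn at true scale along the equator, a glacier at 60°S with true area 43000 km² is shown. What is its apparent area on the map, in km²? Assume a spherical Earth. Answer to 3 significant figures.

172000 km²

Mercator is conformal, so the point scale is isotropic: h = k = sec φ = 1/cos φ.
Areal scale = k² = sec²φ = 1/cos²(60°) = 1/0.5000² = 4.000.
Apparent area = 43000 × 4.000 ≈ 172000 km².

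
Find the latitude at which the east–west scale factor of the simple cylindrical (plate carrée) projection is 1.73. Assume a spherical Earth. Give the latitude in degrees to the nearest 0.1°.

54.7°

Plate carrée: h = 1, k = sec φ along parallels.
sec φ = 1.73  ⇒  cos φ = 0.5780  ⇒  φ ≈ 54.7°.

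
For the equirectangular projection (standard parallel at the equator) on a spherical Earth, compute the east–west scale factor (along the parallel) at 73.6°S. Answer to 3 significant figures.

3.54

In the plate carrée (x = Rλ, y = Rφ), meridians are true-scale (h = 1) and parallels are stretched by k = sec φ.
k = 1/cos 73.6° = 1/0.2823 = 3.542.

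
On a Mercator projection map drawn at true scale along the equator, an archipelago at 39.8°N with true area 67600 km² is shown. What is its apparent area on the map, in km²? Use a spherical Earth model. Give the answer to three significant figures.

The Mercator projection is conformal; its linear scale factor is the same in every direction and equals sec φ = 1/cos φ.
Areal scale = k² = sec²φ = 1/cos²(39.8°) = 1/0.7683² = 1.694.
Apparent area = 67600 × 1.694 ≈ 115000 km².

115000 km²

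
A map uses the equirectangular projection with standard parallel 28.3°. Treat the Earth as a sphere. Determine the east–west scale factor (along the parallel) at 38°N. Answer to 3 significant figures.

1.12

With standard parallel φ₀ = 28.3°, the equirectangular projection gives x = Rλ cos φ₀, y = Rφ, so h = 1 and k = cos 28.3° / cos φ.
k = cos 28.3° / cos 38° = 0.8805/0.7880 = 1.117.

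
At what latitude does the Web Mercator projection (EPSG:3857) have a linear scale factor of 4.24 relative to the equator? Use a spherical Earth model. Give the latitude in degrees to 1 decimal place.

76.4°

Mercator scale is k = sec φ = 1/cos φ.
1/cos φ = 4.24  ⇒  cos φ = 0.2358  ⇒  φ = arccos(0.2358) ≈ 76.4°.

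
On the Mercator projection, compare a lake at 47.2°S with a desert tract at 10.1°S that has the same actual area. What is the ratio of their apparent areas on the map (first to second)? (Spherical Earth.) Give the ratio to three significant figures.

Mercator areal scale is sec²φ.
At 47.2°: sec²(47.2°) = 1/0.6794² = 2.166.
At 10.1°: sec²(10.1°) = 1/0.9845² = 1.032.
Ratio = 2.166/1.032 = cos²(10.1°)/cos²(47.2°) ≈ 2.10.

2.10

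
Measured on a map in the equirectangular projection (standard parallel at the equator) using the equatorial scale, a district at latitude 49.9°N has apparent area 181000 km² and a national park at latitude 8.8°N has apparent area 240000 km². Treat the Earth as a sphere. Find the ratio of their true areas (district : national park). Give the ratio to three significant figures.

On the plate carrée, areal scale = h·k = 1 × sec φ, so true area = apparent × cos φ.
True area of district: 181000 × cos(49.9°) = 181000 × 0.6441 = 116600 km².
True area of national park: 240000 × cos(8.8°) = 240000 × 0.9882 = 237200 km².
Ratio = 116600 / 237200 ≈ 0.492.

0.492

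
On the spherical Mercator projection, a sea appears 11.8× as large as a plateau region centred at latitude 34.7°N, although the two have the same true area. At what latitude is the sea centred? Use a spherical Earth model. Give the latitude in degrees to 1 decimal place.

On Mercator, (apparent₁)/(apparent₂) = sec²φ₁ / sec²φ₂ when true areas are equal.
cos²φ₂ / cos²φ₁ = 11.8  ⇒  cos φ₁ = cos 34.7° / √11.8 = 0.8221/3.435 = 0.2393.
φ₁ = arccos(0.2393) ≈ 76.2°.

76.2°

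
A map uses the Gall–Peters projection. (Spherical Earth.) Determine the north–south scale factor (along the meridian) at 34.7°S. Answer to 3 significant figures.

The Gall–Peters projection is cylindrical equal-area with φ₀ = 45°. A cylindrical equal-area projection with standard parallel φ₀ has meridian scale h = cos φ / cos φ₀ and parallel scale k = cos φ₀ / cos φ (so areas are preserved, h·k = 1).
h = cos 34.7° / cos 45° = 0.8221/0.7071 = 1.163.

1.16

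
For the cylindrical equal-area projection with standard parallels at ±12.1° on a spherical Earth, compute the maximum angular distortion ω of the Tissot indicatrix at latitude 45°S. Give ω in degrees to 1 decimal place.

A cylindrical equal-area projection with standard parallel φ₀ has meridian scale h = cos φ / cos φ₀ and parallel scale k = cos φ₀ / cos φ (so areas are preserved, h·k = 1).
At 45°: h = 0.7232, k = 1.383; principal scales a = 1.383, b = 0.7232.
sin(ω/2) = (a − b)/(a + b) = 0.6596/2.106 = 0.3132, so ω = 2 arcsin(0.3132) ≈ 36.5°.

36.5°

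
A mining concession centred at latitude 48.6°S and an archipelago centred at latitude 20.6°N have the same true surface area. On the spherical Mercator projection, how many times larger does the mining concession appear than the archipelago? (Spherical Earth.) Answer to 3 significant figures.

2.00

Mercator is conformal with k = sec φ, so areal scale = k² = sec²φ.
At 48.6°: sec²(48.6°) = 1/0.6613² = 2.287.
At 20.6°: sec²(20.6°) = 1/0.9361² = 1.141.
Ratio = 2.287/1.141 = cos²(20.6°)/cos²(48.6°) ≈ 2.00.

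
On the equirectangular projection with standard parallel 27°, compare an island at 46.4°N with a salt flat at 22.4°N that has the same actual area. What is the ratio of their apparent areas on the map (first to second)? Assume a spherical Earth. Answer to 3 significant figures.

1.34

With standard parallel φ₀ = 27°, the equirectangular projection gives x = Rλ cos φ₀, y = Rφ, so h = 1 and k = cos 27° / cos φ.
Areal scale at 46.4°: h·k = 1.000 × 1.292 = 1.292.
Areal scale at 22.4°: h·k = 1.000 × 0.9637 = 0.9637.
Ratio = 1.292/0.9637 ≈ 1.34.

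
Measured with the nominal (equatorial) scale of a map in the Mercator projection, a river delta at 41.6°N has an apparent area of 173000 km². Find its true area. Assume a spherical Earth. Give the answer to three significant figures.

96700 km²

For Mercator, h = k = sec φ (a conformal cylindrical projection has a single point scale, 1/cos φ).
Areal scale = k² = sec²φ = 1/cos²(41.6°) = 1/0.7478² = 1.788.
True area = apparent / (areal scale) = 173000 / 1.788 ≈ 96700 km².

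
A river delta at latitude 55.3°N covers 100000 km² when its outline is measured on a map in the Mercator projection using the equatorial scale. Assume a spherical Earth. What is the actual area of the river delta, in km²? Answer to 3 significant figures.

Mercator is conformal, so the point scale is isotropic: h = k = sec φ = 1/cos φ.
Areal scale = k² = sec²φ = 1/cos²(55.3°) = 1/0.5693² = 3.086.
True area = apparent / (areal scale) = 100000 / 3.086 ≈ 32400 km².

32400 km²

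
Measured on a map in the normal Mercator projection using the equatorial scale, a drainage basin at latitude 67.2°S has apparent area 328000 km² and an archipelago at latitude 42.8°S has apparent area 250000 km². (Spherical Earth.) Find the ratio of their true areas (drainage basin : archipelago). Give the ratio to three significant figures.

0.366

Mercator's areal exaggeration is sec²φ; hence true area = (apparent area) · cos²φ.
True area of drainage basin: 328000 × cos²(67.2°) = 328000 × 0.1502 = 49260 km².
True area of archipelago: 250000 × cos²(42.8°) = 250000 × 0.5384 = 134600 km².
Ratio = 49260 / 134600 ≈ 0.366.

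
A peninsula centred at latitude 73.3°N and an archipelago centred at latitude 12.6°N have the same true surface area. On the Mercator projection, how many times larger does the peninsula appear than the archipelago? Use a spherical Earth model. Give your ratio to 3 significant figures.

11.5

On Mercator, area is exaggerated by sec²φ = 1/cos²φ.
At 73.3°: sec²(73.3°) = 1/0.2874² = 12.11.
At 12.6°: sec²(12.6°) = 1/0.9759² = 1.050.
Ratio = 12.11/1.050 = cos²(12.6°)/cos²(73.3°) ≈ 11.5.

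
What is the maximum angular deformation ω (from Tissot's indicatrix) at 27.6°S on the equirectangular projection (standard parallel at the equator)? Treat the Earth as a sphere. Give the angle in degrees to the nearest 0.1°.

For the equirectangular projection with φ₀ = 0 (plate carrée), h = 1 along meridians and k = sec φ along parallels.
At 27.6°: h = 1.000, k = 1.128; principal scales a = 1.128, b = 1.000.
sin(ω/2) = (a − b)/(a + b) = 0.1284/2.128 = 0.06033, so ω = 2 arcsin(0.06033) ≈ 6.9°.

6.9°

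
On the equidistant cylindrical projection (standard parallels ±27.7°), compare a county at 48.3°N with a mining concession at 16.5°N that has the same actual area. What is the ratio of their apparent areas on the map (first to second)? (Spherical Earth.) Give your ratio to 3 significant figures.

1.44

In the equirectangular projection with standard parallel φ₀ = 27.7° (x = Rλ cos φ₀, y = Rφ), meridians are true-scale (h = 1) and the parallel scale is k = cos φ₀ / cos φ.
Areal scale at 48.3°: h·k = 1.000 × 1.331 = 1.331.
Areal scale at 16.5°: h·k = 1.000 × 0.9234 = 0.9234.
Ratio = 1.331/0.9234 ≈ 1.44.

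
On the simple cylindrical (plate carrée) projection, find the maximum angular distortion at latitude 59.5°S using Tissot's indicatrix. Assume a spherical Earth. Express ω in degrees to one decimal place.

For the equirectangular projection with φ₀ = 0 (plate carrée), h = 1 along meridians and k = sec φ along parallels.
At 59.5°: h = 1.000, k = 1.970; principal scales a = 1.970, b = 1.000.
sin(ω/2) = (a − b)/(a + b) = 0.9703/2.970 = 0.3267, so ω = 2 arcsin(0.3267) ≈ 38.1°.

38.1°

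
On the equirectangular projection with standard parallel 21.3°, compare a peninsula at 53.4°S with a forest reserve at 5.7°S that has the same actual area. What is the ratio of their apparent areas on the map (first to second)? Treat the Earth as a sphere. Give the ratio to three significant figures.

1.67

In the equirectangular projection with standard parallel φ₀ = 21.3° (x = Rλ cos φ₀, y = Rφ), meridians are true-scale (h = 1) and the parallel scale is k = cos φ₀ / cos φ.
Areal scale at 53.4°: h·k = 1.000 × 1.563 = 1.563.
Areal scale at 5.7°: h·k = 1.000 × 0.9363 = 0.9363.
Ratio = 1.563/0.9363 ≈ 1.67.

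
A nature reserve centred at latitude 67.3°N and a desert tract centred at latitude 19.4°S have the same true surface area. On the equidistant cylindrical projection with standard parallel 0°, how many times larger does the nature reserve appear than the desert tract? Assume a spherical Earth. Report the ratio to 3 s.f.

2.44

For the equirectangular projection with φ₀ = 0 (plate carrée), h = 1 along meridians and k = sec φ along parallels.
Areal scale at 67.3°: h·k = 1.000 × 2.591 = 2.591.
Areal scale at 19.4°: h·k = 1.000 × 1.060 = 1.060.
Ratio = 2.591/1.060 ≈ 2.44.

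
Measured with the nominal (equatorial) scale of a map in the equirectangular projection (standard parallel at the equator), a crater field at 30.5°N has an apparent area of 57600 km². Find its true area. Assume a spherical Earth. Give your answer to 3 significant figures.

Plate carrée maps x = Rλ, y = Rφ. The meridian scale is h = 1 and the parallel scale is k = 1/cos φ = sec φ.
Areal scale = h·k = 1 × sec φ; at 30.5°, h = 1.000, k = 1.161, so h·k = 1.161.
True area = apparent / (areal scale) = 57600 / 1.161 ≈ 49600 km².

49600 km²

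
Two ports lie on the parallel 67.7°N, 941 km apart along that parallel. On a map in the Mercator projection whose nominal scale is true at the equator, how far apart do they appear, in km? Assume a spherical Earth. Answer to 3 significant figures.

2480 km

For Mercator, h = k = sec φ (a conformal cylindrical projection has a single point scale, 1/cos φ).
Along the parallel, k = sec 67.7° = 1/0.3795 = 2.635.
Map distance = 941 × 2.635 ≈ 2480 km.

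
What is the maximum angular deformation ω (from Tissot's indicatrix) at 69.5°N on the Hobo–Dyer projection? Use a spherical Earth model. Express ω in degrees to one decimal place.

Hobo–Dyer is a cylindrical equal-area projection with standard parallels at ±37.5°. For cylindrical equal-area with standard parallel φ₀, h = cos φ / cos φ₀ and k = cos φ₀ / cos φ, so h·k = 1.
At 69.5°: h = 0.4414, k = 2.265; principal scales a = 2.265, b = 0.4414.
sin(ω/2) = (a − b)/(a + b) = 1.824/2.707 = 0.6738, so ω = 2 arcsin(0.6738) ≈ 84.7°.

84.7°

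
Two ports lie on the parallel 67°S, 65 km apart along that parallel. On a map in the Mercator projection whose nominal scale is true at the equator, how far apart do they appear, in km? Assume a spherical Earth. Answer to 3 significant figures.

Mercator is conformal, so the point scale is isotropic: h = k = sec φ = 1/cos φ.
Along the parallel, k = sec 67° = 1/0.3907 = 2.559.
Map distance = 65 × 2.559 ≈ 166 km.

166 km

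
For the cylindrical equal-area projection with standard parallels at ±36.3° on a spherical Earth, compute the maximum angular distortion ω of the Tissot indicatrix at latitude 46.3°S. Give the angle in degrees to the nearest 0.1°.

17.6°

Cylindrical equal-area (φ₀ = 36.3°): h = cos φ / cos 36.3° along meridians, k = cos 36.3° / cos φ along parallels; h·k = 1.
At 46.3°: h = 0.8573, k = 1.167; principal scales a = 1.167, b = 0.8573.
sin(ω/2) = (a − b)/(a + b) = 0.3093/2.024 = 0.1528, so ω = 2 arcsin(0.1528) ≈ 17.6°.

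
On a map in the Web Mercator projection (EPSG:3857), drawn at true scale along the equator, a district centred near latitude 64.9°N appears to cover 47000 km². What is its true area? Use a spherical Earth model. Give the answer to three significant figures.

The Mercator projection is conformal; its linear scale factor is the same in every direction and equals sec φ = 1/cos φ.
Areal scale = k² = sec²φ = 1/cos²(64.9°) = 1/0.4242² = 5.557.
True area = apparent / (areal scale) = 47000 / 5.557 ≈ 8460 km².

8460 km²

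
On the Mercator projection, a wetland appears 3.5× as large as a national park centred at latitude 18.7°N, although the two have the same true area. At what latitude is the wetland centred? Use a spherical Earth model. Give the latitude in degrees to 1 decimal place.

59.6°

Mercator areal scale is sec²φ, so apparent-area ratio = sec²φ₁ / sec²φ₂ = cos²φ₂ / cos²φ₁.
cos²φ₂ / cos²φ₁ = 3.5  ⇒  cos φ₁ = cos 18.7° / √3.5 = 0.9472/1.871 = 0.5063.
φ₁ = arccos(0.5063) ≈ 59.6°.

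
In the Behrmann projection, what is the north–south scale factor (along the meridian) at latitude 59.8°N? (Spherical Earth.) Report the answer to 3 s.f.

Behrmann is a cylindrical equal-area projection with standard parallels at ±30°. For cylindrical equal-area with standard parallel φ₀, h = cos φ / cos φ₀ and k = cos φ₀ / cos φ, so h·k = 1.
h = cos 59.8° / cos 30° = 0.5030/0.8660 = 0.5808.

0.581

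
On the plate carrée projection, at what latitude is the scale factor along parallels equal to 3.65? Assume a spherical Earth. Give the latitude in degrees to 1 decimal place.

Plate carrée: h = 1, k = sec φ along parallels.
sec φ = 3.65  ⇒  cos φ = 0.2740  ⇒  φ ≈ 74.1°.

74.1°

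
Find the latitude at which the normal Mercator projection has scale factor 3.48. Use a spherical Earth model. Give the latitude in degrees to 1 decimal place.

Mercator scale is k = sec φ = 1/cos φ.
1/cos φ = 3.48  ⇒  cos φ = 0.2874  ⇒  φ = arccos(0.2874) ≈ 73.3°.

73.3°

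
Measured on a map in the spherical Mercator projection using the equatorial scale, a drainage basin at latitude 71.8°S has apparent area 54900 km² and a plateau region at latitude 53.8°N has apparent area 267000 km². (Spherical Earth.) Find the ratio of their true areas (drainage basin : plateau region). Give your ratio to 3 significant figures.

0.0575

Since Mercator area scale is 1/cos²φ, the true area equals the apparent area multiplied by cos²φ.
True area of drainage basin: 54900 × cos²(71.8°) = 54900 × 0.09755 = 5356 km².
True area of plateau region: 267000 × cos²(53.8°) = 267000 × 0.3488 = 93130 km².
Ratio = 5356 / 93130 ≈ 0.0575.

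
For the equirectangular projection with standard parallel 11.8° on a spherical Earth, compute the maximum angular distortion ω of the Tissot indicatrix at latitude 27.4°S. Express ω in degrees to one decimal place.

5.6°

The equidistant cylindrical projection with φ₀ = 11.8° has h = 1 (meridians true) and k = cos φ₀ / cos φ along parallels.
At 27.4°: h = 1.000, k = 1.103; principal scales a = 1.103, b = 1.000.
sin(ω/2) = (a − b)/(a + b) = 0.1026/2.103 = 0.04878, so ω = 2 arcsin(0.04878) ≈ 5.6°.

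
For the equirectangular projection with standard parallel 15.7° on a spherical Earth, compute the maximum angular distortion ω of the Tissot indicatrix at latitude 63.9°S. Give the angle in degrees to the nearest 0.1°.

The equidistant cylindrical projection with φ₀ = 15.7° has h = 1 (meridians true) and k = cos φ₀ / cos φ along parallels.
At 63.9°: h = 1.000, k = 2.188; principal scales a = 2.188, b = 1.000.
sin(ω/2) = (a − b)/(a + b) = 1.188/3.188 = 0.3727, so ω = 2 arcsin(0.3727) ≈ 43.8°.

43.8°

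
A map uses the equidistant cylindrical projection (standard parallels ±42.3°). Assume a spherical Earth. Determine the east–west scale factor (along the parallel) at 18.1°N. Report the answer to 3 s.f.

0.778

The equidistant cylindrical projection with φ₀ = 42.3° has h = 1 (meridians true) and k = cos φ₀ / cos φ along parallels.
k = cos 42.3° / cos 18.1° = 0.7396/0.9505 = 0.7781.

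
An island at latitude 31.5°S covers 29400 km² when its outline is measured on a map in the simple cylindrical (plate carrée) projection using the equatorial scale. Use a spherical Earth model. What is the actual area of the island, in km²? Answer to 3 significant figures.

For the equirectangular projection with φ₀ = 0 (plate carrée), h = 1 along meridians and k = sec φ along parallels.
Areal scale = h·k = 1 × sec φ; at 31.5°, h = 1.000, k = 1.173, so h·k = 1.173.
True area = apparent / (areal scale) = 29400 / 1.173 ≈ 25100 km².

25100 km²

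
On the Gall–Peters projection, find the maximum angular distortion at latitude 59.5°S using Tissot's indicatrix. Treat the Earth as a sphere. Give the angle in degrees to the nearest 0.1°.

37.3°

Gall–Peters is a cylindrical equal-area projection with standard parallels at ±45°. For cylindrical equal-area with standard parallel φ₀, h = cos φ / cos φ₀ and k = cos φ₀ / cos φ, so h·k = 1.
At 59.5°: h = 0.7178, k = 1.393; principal scales a = 1.393, b = 0.7178.
sin(ω/2) = (a − b)/(a + b) = 0.6754/2.111 = 0.3200, so ω = 2 arcsin(0.3200) ≈ 37.3°.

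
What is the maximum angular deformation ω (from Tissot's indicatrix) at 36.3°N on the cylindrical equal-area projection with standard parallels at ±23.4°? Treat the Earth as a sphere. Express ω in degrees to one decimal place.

For cylindrical equal-area with standard parallel φ₀, h = cos φ / cos φ₀ and k = cos φ₀ / cos φ, so h·k = 1.
At 36.3°: h = 0.8782, k = 1.139; principal scales a = 1.139, b = 0.8782.
sin(ω/2) = (a − b)/(a + b) = 0.2606/2.017 = 0.1292, so ω = 2 arcsin(0.1292) ≈ 14.8°.

14.8°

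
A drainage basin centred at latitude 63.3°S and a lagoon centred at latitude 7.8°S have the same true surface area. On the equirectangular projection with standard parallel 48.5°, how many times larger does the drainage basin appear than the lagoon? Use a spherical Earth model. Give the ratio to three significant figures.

2.20

In the equirectangular projection with standard parallel φ₀ = 48.5° (x = Rλ cos φ₀, y = Rφ), meridians are true-scale (h = 1) and the parallel scale is k = cos φ₀ / cos φ.
Areal scale at 63.3°: h·k = 1.000 × 1.475 = 1.475.
Areal scale at 7.8°: h·k = 1.000 × 0.6688 = 0.6688.
Ratio = 1.475/0.6688 ≈ 2.20.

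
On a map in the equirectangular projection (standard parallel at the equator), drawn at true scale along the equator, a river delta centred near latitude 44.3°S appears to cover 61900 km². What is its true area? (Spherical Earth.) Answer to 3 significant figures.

44300 km²

In the plate carrée (x = Rλ, y = Rφ), meridians are true-scale (h = 1) and parallels are stretched by k = sec φ.
Areal scale = h·k = 1 × sec φ; at 44.3°, h = 1.000, k = 1.397, so h·k = 1.397.
True area = apparent / (areal scale) = 61900 / 1.397 ≈ 44300 km².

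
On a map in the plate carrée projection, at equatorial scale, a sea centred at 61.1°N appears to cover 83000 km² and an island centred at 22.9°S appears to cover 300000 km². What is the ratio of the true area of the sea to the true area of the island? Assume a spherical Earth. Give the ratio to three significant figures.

0.145

Plate carrée has h = 1 and k = sec φ, giving areal scale sec φ; true area = (apparent area) · cos φ.
True area of sea: 83000 × cos(61.1°) = 83000 × 0.4833 = 40110 km².
True area of island: 300000 × cos(22.9°) = 300000 × 0.9212 = 276400 km².
Ratio = 40110 / 276400 ≈ 0.145.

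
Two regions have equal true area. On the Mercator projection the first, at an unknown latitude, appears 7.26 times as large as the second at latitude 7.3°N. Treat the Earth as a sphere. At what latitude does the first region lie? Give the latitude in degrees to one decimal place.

68.4°

For equal true areas on Mercator, apparent areas scale as sec²φ, so the ratio is cos²φ₂ / cos²φ₁.
cos²φ₂ / cos²φ₁ = 7.26  ⇒  cos φ₁ = cos 7.3° / √7.26 = 0.9919/2.694 = 0.3681.
φ₁ = arccos(0.3681) ≈ 68.4°.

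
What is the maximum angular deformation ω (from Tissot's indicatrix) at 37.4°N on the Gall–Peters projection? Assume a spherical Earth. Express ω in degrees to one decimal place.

Gall–Peters is a cylindrical equal-area projection with standard parallels at ±45°. For cylindrical equal-area with standard parallel φ₀, h = cos φ / cos φ₀ and k = cos φ₀ / cos φ, so h·k = 1.
At 37.4°: h = 1.123, k = 0.8901; principal scales a = 1.123, b = 0.8901.
sin(ω/2) = (a − b)/(a + b) = 0.2334/2.014 = 0.1159, so ω = 2 arcsin(0.1159) ≈ 13.3°.

13.3°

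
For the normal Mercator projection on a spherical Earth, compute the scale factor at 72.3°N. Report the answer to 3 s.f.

For Mercator, h = k = sec φ (a conformal cylindrical projection has a single point scale, 1/cos φ).
k = 1/cos 72.3° = 1/0.3040 = 3.289.

3.29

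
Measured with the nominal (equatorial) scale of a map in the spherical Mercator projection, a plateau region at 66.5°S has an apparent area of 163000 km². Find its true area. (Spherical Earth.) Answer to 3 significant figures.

Mercator is conformal, so the point scale is isotropic: h = k = sec φ = 1/cos φ.
Areal scale = k² = sec²φ = 1/cos²(66.5°) = 1/0.3987² = 6.289.
True area = apparent / (areal scale) = 163000 / 6.289 ≈ 25900 km².

25900 km²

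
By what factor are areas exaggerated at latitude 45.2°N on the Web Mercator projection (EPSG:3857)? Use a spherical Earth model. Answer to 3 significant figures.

2.01

For Mercator, h = k = sec φ (a conformal cylindrical projection has a single point scale, 1/cos φ).
Areal scale = k² = sec²φ = 1/cos²(45.2°) = 1/0.7046² = 2.014.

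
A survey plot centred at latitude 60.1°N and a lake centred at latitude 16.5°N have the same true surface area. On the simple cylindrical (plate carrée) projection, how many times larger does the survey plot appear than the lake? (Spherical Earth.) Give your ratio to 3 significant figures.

In the plate carrée (x = Rλ, y = Rφ), meridians are true-scale (h = 1) and parallels are stretched by k = sec φ.
Areal scale at 60.1°: h·k = 1.000 × 2.006 = 2.006.
Areal scale at 16.5°: h·k = 1.000 × 1.043 = 1.043.
Ratio = 2.006/1.043 ≈ 1.92.

1.92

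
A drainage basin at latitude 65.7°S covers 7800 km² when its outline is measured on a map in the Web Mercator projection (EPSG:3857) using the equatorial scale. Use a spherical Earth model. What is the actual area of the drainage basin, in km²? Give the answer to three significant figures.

The Mercator projection is conformal; its linear scale factor is the same in every direction and equals sec φ = 1/cos φ.
Areal scale = k² = sec²φ = 1/cos²(65.7°) = 1/0.4115² = 5.905.
True area = apparent / (areal scale) = 7800 / 5.905 ≈ 1320 km².

1320 km²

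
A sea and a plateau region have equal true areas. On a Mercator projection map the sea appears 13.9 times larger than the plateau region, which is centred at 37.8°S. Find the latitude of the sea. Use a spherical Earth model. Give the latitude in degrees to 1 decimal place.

On Mercator, (apparent₁)/(apparent₂) = sec²φ₁ / sec²φ₂ when true areas are equal.
cos²φ₂ / cos²φ₁ = 13.9  ⇒  cos φ₁ = cos 37.8° / √13.9 = 0.7902/3.728 = 0.2119.
φ₁ = arccos(0.2119) ≈ 77.8°.

77.8°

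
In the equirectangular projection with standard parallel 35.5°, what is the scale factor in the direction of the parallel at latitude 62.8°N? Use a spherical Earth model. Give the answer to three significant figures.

With standard parallel φ₀ = 35.5°, the equirectangular projection gives x = Rλ cos φ₀, y = Rφ, so h = 1 and k = cos 35.5° / cos φ.
k = cos 35.5° / cos 62.8° = 0.8141/0.4571 = 1.781.

1.78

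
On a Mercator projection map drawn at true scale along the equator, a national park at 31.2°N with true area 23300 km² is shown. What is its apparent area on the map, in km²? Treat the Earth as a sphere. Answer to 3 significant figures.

31800 km²

The Mercator projection is conformal; its linear scale factor is the same in every direction and equals sec φ = 1/cos φ.
Areal scale = k² = sec²φ = 1/cos²(31.2°) = 1/0.8554² = 1.367.
Apparent area = 23300 × 1.367 ≈ 31800 km².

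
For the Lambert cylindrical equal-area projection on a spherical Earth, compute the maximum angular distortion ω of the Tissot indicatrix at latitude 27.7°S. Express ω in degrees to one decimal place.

The Lambert cylindrical equal-area projection is the cylindrical equal-area projection with its standard parallel at the equator (φ₀ = 0). For cylindrical equal-area with standard parallel φ₀, h = cos φ / cos φ₀ and k = cos φ₀ / cos φ, so h·k = 1.
At 27.7°: h = 0.8854, k = 1.129; principal scales a = 1.129, b = 0.8854.
sin(ω/2) = (a − b)/(a + b) = 0.2440/2.015 = 0.1211, so ω = 2 arcsin(0.1211) ≈ 13.9°.

13.9°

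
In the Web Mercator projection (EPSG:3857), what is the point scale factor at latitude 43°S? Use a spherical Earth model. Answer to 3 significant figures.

The Mercator projection is conformal; its linear scale factor is the same in every direction and equals sec φ = 1/cos φ.
k = 1/cos 43° = 1/0.7314 = 1.367.

1.37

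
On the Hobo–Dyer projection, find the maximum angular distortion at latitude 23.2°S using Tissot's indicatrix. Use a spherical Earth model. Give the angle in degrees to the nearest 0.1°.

The Hobo–Dyer projection is cylindrical equal-area with φ₀ = 37.5°. A cylindrical equal-area projection with standard parallel φ₀ has meridian scale h = cos φ / cos φ₀ and parallel scale k = cos φ₀ / cos φ (so areas are preserved, h·k = 1).
At 23.2°: h = 1.159, k = 0.8632; principal scales a = 1.159, b = 0.8632.
sin(ω/2) = (a − b)/(a + b) = 0.2954/2.022 = 0.1461, so ω = 2 arcsin(0.1461) ≈ 16.8°.

16.8°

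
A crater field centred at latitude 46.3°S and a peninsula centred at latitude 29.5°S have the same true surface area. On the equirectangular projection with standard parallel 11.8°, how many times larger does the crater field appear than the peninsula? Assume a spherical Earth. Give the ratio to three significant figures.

1.26

The equidistant cylindrical projection with φ₀ = 11.8° has h = 1 (meridians true) and k = cos φ₀ / cos φ along parallels.
Areal scale at 46.3°: h·k = 1.000 × 1.417 = 1.417.
Areal scale at 29.5°: h·k = 1.000 × 1.125 = 1.125.
Ratio = 1.417/1.125 ≈ 1.26.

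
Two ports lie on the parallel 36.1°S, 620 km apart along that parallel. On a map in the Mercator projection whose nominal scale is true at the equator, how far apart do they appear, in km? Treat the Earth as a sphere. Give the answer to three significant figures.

767 km

Mercator is conformal, so the point scale is isotropic: h = k = sec φ = 1/cos φ.
Along the parallel, k = sec 36.1° = 1/0.8080 = 1.238.
Map distance = 620 × 1.238 ≈ 767 km.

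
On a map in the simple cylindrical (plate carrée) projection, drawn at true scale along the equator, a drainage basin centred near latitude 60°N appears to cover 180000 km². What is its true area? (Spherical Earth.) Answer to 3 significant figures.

For the equirectangular projection with φ₀ = 0 (plate carrée), h = 1 along meridians and k = sec φ along parallels.
Areal scale = h·k = 1 × sec φ; at 60°, h = 1.000, k = 2.000, so h·k = 2.000.
True area = apparent / (areal scale) = 180000 / 2.000 ≈ 90000 km².

90000 km²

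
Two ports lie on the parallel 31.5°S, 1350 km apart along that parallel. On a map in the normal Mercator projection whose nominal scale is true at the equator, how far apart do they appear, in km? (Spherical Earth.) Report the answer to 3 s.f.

1580 km

The Mercator projection is conformal; its linear scale factor is the same in every direction and equals sec φ = 1/cos φ.
Along the parallel, k = sec 31.5° = 1/0.8526 = 1.173.
Map distance = 1350 × 1.173 ≈ 1580 km.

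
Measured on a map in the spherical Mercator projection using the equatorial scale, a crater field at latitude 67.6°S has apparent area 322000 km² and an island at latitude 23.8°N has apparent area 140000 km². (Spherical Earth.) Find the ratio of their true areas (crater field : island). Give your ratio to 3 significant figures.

0.399

On Mercator the areal scale is sec²φ, so true area = apparent × cos²φ.
True area of crater field: 322000 × cos²(67.6°) = 322000 × 0.1452 = 46760 km².
True area of island: 140000 × cos²(23.8°) = 140000 × 0.8372 = 117200 km².
Ratio = 46760 / 117200 ≈ 0.399.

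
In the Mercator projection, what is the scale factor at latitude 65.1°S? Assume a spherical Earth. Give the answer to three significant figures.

For Mercator, h = k = sec φ (a conformal cylindrical projection has a single point scale, 1/cos φ).
k = 1/cos 65.1° = 1/0.4210 = 2.375.

2.38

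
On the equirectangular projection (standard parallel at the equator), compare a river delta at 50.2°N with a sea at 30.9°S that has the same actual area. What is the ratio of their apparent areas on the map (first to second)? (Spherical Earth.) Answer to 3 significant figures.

1.34

For the equirectangular projection with φ₀ = 0 (plate carrée), h = 1 along meridians and k = sec φ along parallels.
Areal scale at 50.2°: h·k = 1.000 × 1.562 = 1.562.
Areal scale at 30.9°: h·k = 1.000 × 1.165 = 1.165.
Ratio = 1.562/1.165 ≈ 1.34.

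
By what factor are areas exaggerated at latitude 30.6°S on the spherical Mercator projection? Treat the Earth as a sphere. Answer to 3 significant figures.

Mercator is conformal, so the point scale is isotropic: h = k = sec φ = 1/cos φ.
Areal scale = k² = sec²φ = 1/cos²(30.6°) = 1/0.8607² = 1.350.

1.35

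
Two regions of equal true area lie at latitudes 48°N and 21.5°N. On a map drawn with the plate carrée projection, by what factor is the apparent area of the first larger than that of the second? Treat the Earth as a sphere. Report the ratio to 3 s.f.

For the equirectangular projection with φ₀ = 0 (plate carrée), h = 1 along meridians and k = sec φ along parallels.
Areal scale at 48°: h·k = 1.000 × 1.494 = 1.494.
Areal scale at 21.5°: h·k = 1.000 × 1.075 = 1.075.
Ratio = 1.494/1.075 ≈ 1.39.

1.39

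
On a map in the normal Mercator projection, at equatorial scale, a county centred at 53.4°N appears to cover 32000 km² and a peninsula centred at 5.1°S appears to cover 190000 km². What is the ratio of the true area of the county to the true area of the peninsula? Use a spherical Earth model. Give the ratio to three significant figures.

Since Mercator area scale is 1/cos²φ, the true area equals the apparent area multiplied by cos²φ.
True area of county: 32000 × cos²(53.4°) = 32000 × 0.3555 = 11380 km².
True area of peninsula: 190000 × cos²(5.1°) = 190000 × 0.9921 = 188500 km².
Ratio = 11380 / 188500 ≈ 0.0603.

0.0603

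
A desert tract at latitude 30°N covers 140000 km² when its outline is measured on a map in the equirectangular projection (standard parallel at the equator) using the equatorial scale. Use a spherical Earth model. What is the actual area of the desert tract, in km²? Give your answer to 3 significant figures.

In the plate carrée (x = Rλ, y = Rφ), meridians are true-scale (h = 1) and parallels are stretched by k = sec φ.
Areal scale = h·k = 1 × sec φ; at 30°, h = 1.000, k = 1.155, so h·k = 1.155.
True area = apparent / (areal scale) = 140000 / 1.155 ≈ 121000 km².

121000 km²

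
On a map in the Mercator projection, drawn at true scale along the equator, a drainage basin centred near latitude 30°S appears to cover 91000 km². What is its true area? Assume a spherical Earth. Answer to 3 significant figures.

68200 km²

Mercator is conformal, so the point scale is isotropic: h = k = sec φ = 1/cos φ.
Areal scale = k² = sec²φ = 1/cos²(30°) = 1/0.8660² = 1.333.
True area = apparent / (areal scale) = 91000 / 1.333 ≈ 68200 km².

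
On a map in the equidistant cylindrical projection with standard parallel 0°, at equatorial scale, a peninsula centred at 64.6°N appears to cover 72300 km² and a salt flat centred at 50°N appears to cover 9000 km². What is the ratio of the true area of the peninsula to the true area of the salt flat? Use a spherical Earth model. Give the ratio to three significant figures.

5.36

Plate carrée has h = 1 and k = sec φ, giving areal scale sec φ; true area = (apparent area) · cos φ.
True area of peninsula: 72300 × cos(64.6°) = 72300 × 0.4289 = 31010 km².
True area of salt flat: 9000 × cos(50°) = 9000 × 0.6428 = 5785 km².
Ratio = 31010 / 5785 ≈ 5.36.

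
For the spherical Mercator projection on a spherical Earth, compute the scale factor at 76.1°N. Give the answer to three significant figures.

4.16

Mercator is conformal, so the point scale is isotropic: h = k = sec φ = 1/cos φ.
k = 1/cos 76.1° = 1/0.2402 = 4.163.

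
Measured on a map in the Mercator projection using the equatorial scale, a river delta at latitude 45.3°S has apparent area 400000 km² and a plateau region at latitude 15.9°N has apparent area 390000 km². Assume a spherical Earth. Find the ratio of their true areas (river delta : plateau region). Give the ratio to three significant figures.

0.549

Mercator's areal exaggeration is sec²φ; hence true area = (apparent area) · cos²φ.
True area of river delta: 400000 × cos²(45.3°) = 400000 × 0.4948 = 197900 km².
True area of plateau region: 390000 × cos²(15.9°) = 390000 × 0.9249 = 360700 km².
Ratio = 197900 / 360700 ≈ 0.549.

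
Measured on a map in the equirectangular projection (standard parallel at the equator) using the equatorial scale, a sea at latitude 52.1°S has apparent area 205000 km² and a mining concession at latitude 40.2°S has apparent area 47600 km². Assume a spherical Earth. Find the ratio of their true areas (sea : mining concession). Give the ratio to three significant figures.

Plate carrée has h = 1 and k = sec φ, giving areal scale sec φ; true area = (apparent area) · cos φ.
True area of sea: 205000 × cos(52.1°) = 205000 × 0.6143 = 125900 km².
True area of mining concession: 47600 × cos(40.2°) = 47600 × 0.7638 = 36360 km².
Ratio = 125900 / 36360 ≈ 3.46.

3.46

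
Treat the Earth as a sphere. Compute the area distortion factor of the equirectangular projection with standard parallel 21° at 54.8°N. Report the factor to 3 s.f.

The equidistant cylindrical projection with φ₀ = 21° has h = 1 (meridians true) and k = cos φ₀ / cos φ along parallels.
Areal scale = h·k = 1 × cos φ₀ / cos φ; at 54.8°, h = 1.000, k = 1.620, so h·k = 1.620.

1.62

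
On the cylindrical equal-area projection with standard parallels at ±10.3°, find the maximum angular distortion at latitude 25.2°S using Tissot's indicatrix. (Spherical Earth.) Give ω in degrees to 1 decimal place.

9.6°

For cylindrical equal-area with standard parallel φ₀, h = cos φ / cos φ₀ and k = cos φ₀ / cos φ, so h·k = 1.
At 25.2°: h = 0.9196, k = 1.087; principal scales a = 1.087, b = 0.9196.
sin(ω/2) = (a − b)/(a + b) = 0.1677/2.007 = 0.08357, so ω = 2 arcsin(0.08357) ≈ 9.6°.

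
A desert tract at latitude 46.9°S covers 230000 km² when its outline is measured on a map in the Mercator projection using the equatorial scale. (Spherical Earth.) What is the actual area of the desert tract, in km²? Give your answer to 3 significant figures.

107000 km²

For Mercator, h = k = sec φ (a conformal cylindrical projection has a single point scale, 1/cos φ).
Areal scale = k² = sec²φ = 1/cos²(46.9°) = 1/0.6833² = 2.142.
True area = apparent / (areal scale) = 230000 / 2.142 ≈ 107000 km².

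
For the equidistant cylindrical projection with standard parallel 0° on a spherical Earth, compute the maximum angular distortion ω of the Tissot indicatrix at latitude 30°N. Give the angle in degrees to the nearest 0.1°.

8.2°

For the equirectangular projection with φ₀ = 0 (plate carrée), h = 1 along meridians and k = sec φ along parallels.
At 30°: h = 1.000, k = 1.155; principal scales a = 1.155, b = 1.000.
sin(ω/2) = (a − b)/(a + b) = 0.1547/2.155 = 0.07180, so ω = 2 arcsin(0.07180) ≈ 8.2°.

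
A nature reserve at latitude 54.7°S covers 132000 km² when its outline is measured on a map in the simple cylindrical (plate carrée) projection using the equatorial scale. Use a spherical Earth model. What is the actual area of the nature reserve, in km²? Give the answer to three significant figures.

Plate carrée maps x = Rλ, y = Rφ. The meridian scale is h = 1 and the parallel scale is k = 1/cos φ = sec φ.
Areal scale = h·k = 1 × sec φ; at 54.7°, h = 1.000, k = 1.731, so h·k = 1.731.
True area = apparent / (areal scale) = 132000 / 1.731 ≈ 76300 km².

76300 km²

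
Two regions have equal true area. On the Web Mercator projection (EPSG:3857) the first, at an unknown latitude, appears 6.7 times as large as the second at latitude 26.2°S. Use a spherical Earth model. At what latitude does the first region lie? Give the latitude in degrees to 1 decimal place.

69.7°

Mercator areal scale is sec²φ, so apparent-area ratio = sec²φ₁ / sec²φ₂ = cos²φ₂ / cos²φ₁.
cos²φ₂ / cos²φ₁ = 6.7  ⇒  cos φ₁ = cos 26.2° / √6.7 = 0.8973/2.588 = 0.3466.
φ₁ = arccos(0.3466) ≈ 69.7°.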